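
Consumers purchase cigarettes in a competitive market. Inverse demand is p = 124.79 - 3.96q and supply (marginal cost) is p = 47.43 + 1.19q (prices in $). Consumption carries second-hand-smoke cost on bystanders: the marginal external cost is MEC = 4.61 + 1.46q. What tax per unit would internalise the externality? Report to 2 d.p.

Social marginal benefit = demand − MEC = 120.18 - 5.42q.
Set SMB = MC: 120.18 - 5.42q = 47.43 + 1.19q → q* = 11.0061.
The Pigouvian tax equals MEC at q*: 4.61 + 1.46×11.0061 = 20.6789.

tax = $20.68 per unit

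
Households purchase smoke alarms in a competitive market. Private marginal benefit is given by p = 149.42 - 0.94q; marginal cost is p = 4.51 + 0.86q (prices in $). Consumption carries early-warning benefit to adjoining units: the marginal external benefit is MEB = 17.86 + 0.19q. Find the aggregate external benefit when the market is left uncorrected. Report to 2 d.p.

$2053.54

Market equilibrium (private): 4.51 + 0.86q = 149.42 - 0.94q → q_m = 80.5056.
Total external benefit = ∫₀^{q_m} (17.86 + 0.19q) dq = 17.86×80.5056 + ½×0.19×80.5056² = 2053.5394.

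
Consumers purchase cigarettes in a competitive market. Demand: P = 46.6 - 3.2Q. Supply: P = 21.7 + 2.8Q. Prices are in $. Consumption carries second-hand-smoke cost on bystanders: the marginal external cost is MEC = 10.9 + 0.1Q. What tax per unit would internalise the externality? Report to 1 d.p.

tax = $11.1 per unit

Social marginal benefit = demand − MEC = 35.7 - 3.3Q.
Set SMB = MC: 35.7 - 3.3Q = 21.7 + 2.8Q → Q* = 2.2951.
The Pigouvian tax equals MEC at Q*: 10.9 + 0.1×2.2951 = 11.1295.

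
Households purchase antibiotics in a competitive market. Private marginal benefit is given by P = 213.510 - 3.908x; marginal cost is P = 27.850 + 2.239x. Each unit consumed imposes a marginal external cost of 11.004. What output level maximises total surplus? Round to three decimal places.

Social marginal benefit = demand − MEC = 202.506 - 3.908x.
Set SMB = MC: 202.506 - 3.908x = 27.850 + 2.239x → x* = 28.4132.

x* = 28.413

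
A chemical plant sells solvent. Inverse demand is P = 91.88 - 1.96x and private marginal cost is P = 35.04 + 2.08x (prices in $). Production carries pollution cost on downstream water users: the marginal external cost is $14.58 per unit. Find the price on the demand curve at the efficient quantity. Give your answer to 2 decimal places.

Social marginal cost = private MC + MEC = 49.62 + 2.08x.
Set SMC = demand: 49.62 + 2.08x = 91.88 - 1.96x → x* = 10.4604.
Consumer price on the demand curve at x*: 91.88 − 1.96×10.4604 = 71.3776.

P = $71.38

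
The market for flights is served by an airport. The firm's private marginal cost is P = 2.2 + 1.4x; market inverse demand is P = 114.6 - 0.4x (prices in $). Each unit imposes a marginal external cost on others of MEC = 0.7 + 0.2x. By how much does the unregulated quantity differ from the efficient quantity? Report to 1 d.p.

6.6 units

Market equilibrium (private): 2.2 + 1.4x = 114.6 - 0.4x → x_m = 62.4444.
Social marginal cost = private MC + MEC = 2.9 + 1.6x.
Set SMC = demand: 2.9 + 1.6x = 114.6 - 0.4x → x* = 55.8500.
Gap = |62.4444 − 55.8500| = 6.5944.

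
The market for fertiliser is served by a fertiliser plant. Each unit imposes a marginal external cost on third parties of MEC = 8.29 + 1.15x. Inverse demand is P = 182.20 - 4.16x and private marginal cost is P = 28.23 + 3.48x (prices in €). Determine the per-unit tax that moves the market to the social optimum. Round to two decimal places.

tax = €27.35 per unit

Social marginal cost = private MC + MEC = 36.52 + 4.63x.
Set SMC = demand: 36.52 + 4.63x = 182.20 - 4.16x → x* = 16.5734.
The Pigouvian tax equals MEC at x*: 8.29 + 1.15×16.5734 = 27.3494.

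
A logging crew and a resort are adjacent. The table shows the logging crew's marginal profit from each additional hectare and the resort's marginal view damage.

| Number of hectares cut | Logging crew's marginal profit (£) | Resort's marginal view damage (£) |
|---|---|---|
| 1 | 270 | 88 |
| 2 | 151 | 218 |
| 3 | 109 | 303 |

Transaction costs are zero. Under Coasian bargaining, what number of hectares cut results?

1

Bargaining reaches the level where marginal profit last exceeds marginal view damage.
That holds through level 1 (270 ≥ 88) but not at 2 (151 < 218).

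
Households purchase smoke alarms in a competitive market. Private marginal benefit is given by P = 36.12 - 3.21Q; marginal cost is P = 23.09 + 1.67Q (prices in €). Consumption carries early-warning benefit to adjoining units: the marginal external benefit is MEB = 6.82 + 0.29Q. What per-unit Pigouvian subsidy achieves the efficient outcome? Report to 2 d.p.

Social marginal benefit = demand + MEB = 42.94 - 2.92Q.
Set SMB = MC: 42.94 - 2.92Q = 23.09 + 1.67Q → Q* = 4.3246.
The Pigouvian subsidy equals MEB at Q*: 6.82 + 0.29×4.3246 = 8.0741.

subsidy = €8.07 per unit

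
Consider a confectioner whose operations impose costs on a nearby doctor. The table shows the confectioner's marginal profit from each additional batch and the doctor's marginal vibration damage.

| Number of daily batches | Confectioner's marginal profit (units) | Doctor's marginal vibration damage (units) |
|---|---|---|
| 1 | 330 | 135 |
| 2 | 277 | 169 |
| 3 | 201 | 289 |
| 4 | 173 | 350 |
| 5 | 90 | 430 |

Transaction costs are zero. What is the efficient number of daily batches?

2

Bargaining reaches the level where marginal profit last exceeds marginal vibration damage.
That holds through level 2 (277 ≥ 169) but not at 3 (201 < 289).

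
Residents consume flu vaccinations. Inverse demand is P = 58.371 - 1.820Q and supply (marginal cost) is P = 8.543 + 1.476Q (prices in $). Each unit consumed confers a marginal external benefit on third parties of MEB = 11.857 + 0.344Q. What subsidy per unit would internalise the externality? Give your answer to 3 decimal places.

subsidy = $19.045 per unit

Social marginal benefit = demand + MEB = 70.228 - 1.476Q.
Set SMB = MC: 70.228 - 1.476Q = 8.543 + 1.476Q → Q* = 20.8960.
The Pigouvian subsidy equals MEB at Q*: 11.857 + 0.344×20.8960 = 19.0452.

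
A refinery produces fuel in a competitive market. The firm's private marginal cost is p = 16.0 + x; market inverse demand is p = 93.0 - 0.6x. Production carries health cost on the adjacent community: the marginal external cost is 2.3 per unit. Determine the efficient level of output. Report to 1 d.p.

x* = 46.7

Social marginal cost = private MC + MEC = 18.3 + x.
Set SMC = demand: 18.3 + x = 93.0 - 0.6x → x* = 46.6875.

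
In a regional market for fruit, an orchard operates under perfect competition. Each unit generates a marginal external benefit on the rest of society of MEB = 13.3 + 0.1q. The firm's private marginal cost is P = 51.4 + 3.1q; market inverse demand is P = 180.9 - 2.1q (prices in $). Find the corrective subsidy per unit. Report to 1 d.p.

Social marginal cost = private MC − MEB = 38.1 + 3.0q.
Set SMC = demand: 38.1 + 3.0q = 180.9 - 2.1q → q* = 28.0000.
The Pigouvian subsidy equals MEB at q*: 13.3 + 0.1×28.0000 = 16.1000.

subsidy = $16.1 per unit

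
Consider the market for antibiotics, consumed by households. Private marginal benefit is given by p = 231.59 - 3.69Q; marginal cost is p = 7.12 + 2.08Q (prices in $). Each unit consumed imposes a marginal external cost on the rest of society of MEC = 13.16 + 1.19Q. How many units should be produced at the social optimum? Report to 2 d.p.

Social marginal benefit = demand − MEC = 218.43 - 4.88Q.
Set SMB = MC: 218.43 - 4.88Q = 7.12 + 2.08Q → Q* = 30.3606.

Q* = 30.36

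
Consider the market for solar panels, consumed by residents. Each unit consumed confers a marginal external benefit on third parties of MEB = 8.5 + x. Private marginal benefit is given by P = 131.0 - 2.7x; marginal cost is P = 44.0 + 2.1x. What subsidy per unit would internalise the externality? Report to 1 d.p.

subsidy = 33.6 per unit

Social marginal benefit = demand + MEB = 139.5 - 1.7x.
Set SMB = MC: 139.5 - 1.7x = 44.0 + 2.1x → x* = 25.1316.
The Pigouvian subsidy equals MEB at x*: 8.5 + 1.0×25.1316 = 33.6316.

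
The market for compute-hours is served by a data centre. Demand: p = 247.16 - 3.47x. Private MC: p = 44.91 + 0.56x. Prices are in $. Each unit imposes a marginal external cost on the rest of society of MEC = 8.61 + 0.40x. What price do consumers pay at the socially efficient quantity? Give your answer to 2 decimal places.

P = $95.48

Social marginal cost = private MC + MEC = 53.52 + 0.96x.
Set SMC = demand: 53.52 + 0.96x = 247.16 - 3.47x → x* = 43.7111.
Consumer price on the demand curve at x*: 247.16 − 3.47×43.7111 = 95.4825.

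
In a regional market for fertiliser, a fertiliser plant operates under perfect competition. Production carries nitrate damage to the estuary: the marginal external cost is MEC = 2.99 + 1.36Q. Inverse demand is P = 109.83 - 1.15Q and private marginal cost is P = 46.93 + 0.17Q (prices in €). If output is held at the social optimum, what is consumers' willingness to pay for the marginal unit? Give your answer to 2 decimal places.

Social marginal cost = private MC + MEC = 49.92 + 1.53Q.
Set SMC = demand: 49.92 + 1.53Q = 109.83 - 1.15Q → Q* = 22.3545.
Consumer price on the demand curve at Q*: 109.83 − 1.15×22.3545 = 84.1223.

P = €84.12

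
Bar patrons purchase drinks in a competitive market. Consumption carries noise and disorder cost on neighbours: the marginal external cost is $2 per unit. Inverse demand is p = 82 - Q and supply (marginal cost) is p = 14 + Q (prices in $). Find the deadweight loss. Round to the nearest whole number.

Market equilibrium (private): 14 + Q = 82 - Q → Q_m = 34.0000.
Social marginal benefit = demand − MEC = 80 - Q.
Set SMB = MC: 80 - Q = 14 + Q → Q* = 33.0000.
The welfare-loss triangle has base |Q_m − Q*| and height MEC(Q_m) (the vertical gap between SMB and MC is zero at Q* and MEC at Q_m).
DWL = ½ × 1.0000 × 2.0000 = 1.0000.

DWL = $1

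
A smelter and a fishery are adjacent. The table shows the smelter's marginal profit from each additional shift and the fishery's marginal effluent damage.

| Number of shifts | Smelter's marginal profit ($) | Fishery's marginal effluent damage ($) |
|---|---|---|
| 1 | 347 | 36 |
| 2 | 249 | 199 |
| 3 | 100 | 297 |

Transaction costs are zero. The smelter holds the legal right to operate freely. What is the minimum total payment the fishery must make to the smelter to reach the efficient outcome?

$100

Left alone the smelter would choose level 3 (marginal profit stays positive).
Efficient level: k* = 2 (marginal profit ≥ marginal effluent damage through 2).
The fishery must at least cover the smelter's forgone profit from cutting 3→2: 100 = 100.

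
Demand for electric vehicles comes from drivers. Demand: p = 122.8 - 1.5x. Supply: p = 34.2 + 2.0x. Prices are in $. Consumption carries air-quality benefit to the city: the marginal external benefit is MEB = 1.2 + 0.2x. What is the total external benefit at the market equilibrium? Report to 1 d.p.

Market equilibrium (private): 34.2 + 2.0x = 122.8 - 1.5x → x_m = 25.3143.
Total external benefit = ∫₀^{x_m} (1.2 + 0.2x) dx = 1.2×25.3143 + ½×0.2×25.3143² = 94.4585.

$94.5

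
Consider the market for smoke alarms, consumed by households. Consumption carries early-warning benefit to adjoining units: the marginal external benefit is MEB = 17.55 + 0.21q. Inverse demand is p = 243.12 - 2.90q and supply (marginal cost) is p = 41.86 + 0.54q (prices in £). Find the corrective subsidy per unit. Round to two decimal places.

Social marginal benefit = demand + MEB = 260.67 - 2.69q.
Set SMB = MC: 260.67 - 2.69q = 41.86 + 0.54q → q* = 67.7430.
The Pigouvian subsidy equals MEB at q*: 17.55 + 0.21×67.7430 = 31.7760.

subsidy = £31.78 per unit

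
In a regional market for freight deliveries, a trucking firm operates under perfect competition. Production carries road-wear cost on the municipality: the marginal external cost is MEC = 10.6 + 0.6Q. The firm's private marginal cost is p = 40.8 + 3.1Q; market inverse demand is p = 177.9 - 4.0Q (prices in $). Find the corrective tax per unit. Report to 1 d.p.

Social marginal cost = private MC + MEC = 51.4 + 3.7Q.
Set SMC = demand: 51.4 + 3.7Q = 177.9 - 4.0Q → Q* = 16.4286.
The Pigouvian tax equals MEC at Q*: 10.6 + 0.6×16.4286 = 20.4572.

tax = $20.5 per unit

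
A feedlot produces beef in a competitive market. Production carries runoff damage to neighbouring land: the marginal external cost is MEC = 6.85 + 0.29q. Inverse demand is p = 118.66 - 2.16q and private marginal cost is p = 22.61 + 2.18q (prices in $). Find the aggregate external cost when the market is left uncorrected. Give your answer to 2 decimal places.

Market equilibrium (private): 22.61 + 2.18q = 118.66 - 2.16q → q_m = 22.1313.
Total external cost = ∫₀^{q_m} (6.85 + 0.29q) dq = 6.85×22.1313 + ½×0.29×22.1313² = 222.6196.

$222.62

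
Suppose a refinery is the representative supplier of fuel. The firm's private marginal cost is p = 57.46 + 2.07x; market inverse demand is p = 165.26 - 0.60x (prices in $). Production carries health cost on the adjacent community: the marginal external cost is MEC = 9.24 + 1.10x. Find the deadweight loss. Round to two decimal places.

Market equilibrium (private): 57.46 + 2.07x = 165.26 - 0.60x → x_m = 40.3745.
Social marginal cost = private MC + MEC = 66.70 + 3.17x.
Set SMC = demand: 66.70 + 3.17x = 165.26 - 0.60x → x* = 26.1432.
Height of the DWL triangle at x_m is SMC(x_m) − demand(x_m) = MEC(x_m) = 53.6520.
DWL = ½ × 14.2313 × 53.6520 = 381.7689.

DWL = $381.77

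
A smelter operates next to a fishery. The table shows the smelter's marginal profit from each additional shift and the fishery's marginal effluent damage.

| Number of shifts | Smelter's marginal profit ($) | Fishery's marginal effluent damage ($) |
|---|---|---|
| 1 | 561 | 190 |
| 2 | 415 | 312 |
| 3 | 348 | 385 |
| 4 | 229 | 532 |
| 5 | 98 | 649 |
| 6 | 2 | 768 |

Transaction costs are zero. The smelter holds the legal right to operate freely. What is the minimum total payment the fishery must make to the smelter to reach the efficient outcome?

$677

Left alone the smelter would choose level 6 (marginal profit stays positive).
Efficient level: k* = 2 (marginal profit ≥ marginal effluent damage through 2).
The fishery must at least cover the smelter's forgone profit from cutting 6→2: 348 + 229 + 98 + 2 = 677.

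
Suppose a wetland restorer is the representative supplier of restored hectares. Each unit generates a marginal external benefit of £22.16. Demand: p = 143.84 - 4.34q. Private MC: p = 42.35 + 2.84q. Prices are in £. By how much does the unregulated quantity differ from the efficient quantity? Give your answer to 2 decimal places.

3.09 units

Market equilibrium (private): 42.35 + 2.84q = 143.84 - 4.34q → q_m = 14.1351.
Social marginal cost = private MC − MEB = 20.19 + 2.84q.
Set SMC = demand: 20.19 + 2.84q = 143.84 - 4.34q → q* = 17.2214.
Gap = |14.1351 − 17.2214| = 3.0863.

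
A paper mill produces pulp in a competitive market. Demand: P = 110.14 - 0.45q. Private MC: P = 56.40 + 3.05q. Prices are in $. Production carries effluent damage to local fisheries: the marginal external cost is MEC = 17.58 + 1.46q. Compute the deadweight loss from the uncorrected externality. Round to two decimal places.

DWL = $161.27

Market equilibrium (private): 56.40 + 3.05q = 110.14 - 0.45q → q_m = 15.3543.
Social marginal cost = private MC + MEC = 73.98 + 4.51q.
Set SMC = demand: 73.98 + 4.51q = 110.14 - 0.45q → q* = 7.2903.
Between q* and q_m the wedge SMC − demand runs linearly from 0 to MEC(q_m), so the loss is a triangle.
DWL = ½ × 8.0640 × 39.9973 = 161.2691.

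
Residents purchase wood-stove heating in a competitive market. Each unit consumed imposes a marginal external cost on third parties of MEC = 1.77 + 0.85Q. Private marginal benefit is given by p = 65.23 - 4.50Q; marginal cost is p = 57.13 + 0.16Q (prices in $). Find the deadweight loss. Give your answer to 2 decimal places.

DWL = $0.96

Market equilibrium (private): 57.13 + 0.16Q = 65.23 - 4.50Q → Q_m = 1.7382.
Social marginal benefit = demand − MEC = 63.46 - 5.35Q.
Set SMB = MC: 63.46 - 5.35Q = 57.13 + 0.16Q → Q* = 1.1488.
Height of the DWL triangle at Q_m is MC(Q_m) − SMB(Q_m) = MEC(Q_m) = 3.2475.
DWL = ½ × 0.5894 × 3.2475 = 0.9570.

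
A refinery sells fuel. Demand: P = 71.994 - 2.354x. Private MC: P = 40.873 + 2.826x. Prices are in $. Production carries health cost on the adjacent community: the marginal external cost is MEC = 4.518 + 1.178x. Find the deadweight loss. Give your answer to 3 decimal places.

Market equilibrium (private): 40.873 + 2.826x = 71.994 - 2.354x → x_m = 6.0079.
Social marginal cost = private MC + MEC = 45.391 + 4.004x.
Set SMC = demand: 45.391 + 4.004x = 71.994 - 2.354x → x* = 4.1842.
Height of the DWL triangle at x_m is SMC(x_m) − demand(x_m) = MEC(x_m) = 11.5953.
DWL = ½ × 1.8237 × 11.5953 = 10.5732.

DWL = $10.573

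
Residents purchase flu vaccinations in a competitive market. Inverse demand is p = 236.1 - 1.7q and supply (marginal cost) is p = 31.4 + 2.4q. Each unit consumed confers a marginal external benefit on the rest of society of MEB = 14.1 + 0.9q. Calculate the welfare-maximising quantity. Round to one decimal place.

q* = 68.4

Social marginal benefit = demand + MEB = 250.2 - 0.8q.
Set SMB = MC: 250.2 - 0.8q = 31.4 + 2.4q → q* = 68.3750.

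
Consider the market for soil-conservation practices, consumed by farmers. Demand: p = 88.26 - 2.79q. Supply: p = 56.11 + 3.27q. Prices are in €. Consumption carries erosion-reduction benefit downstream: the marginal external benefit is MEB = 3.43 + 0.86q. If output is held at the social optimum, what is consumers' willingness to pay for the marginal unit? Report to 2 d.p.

Social marginal benefit = demand + MEB = 91.69 - 1.93q.
Set SMB = MC: 91.69 - 1.93q = 56.11 + 3.27q → q* = 6.8423.
Consumer price on the demand curve at q*: 88.26 − 2.79×6.8423 = 69.1700.

P = €69.17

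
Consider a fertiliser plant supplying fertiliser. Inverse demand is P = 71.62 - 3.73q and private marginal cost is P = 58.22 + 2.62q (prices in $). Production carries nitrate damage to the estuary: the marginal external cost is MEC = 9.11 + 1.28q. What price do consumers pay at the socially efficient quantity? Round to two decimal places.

Social marginal cost = private MC + MEC = 67.33 + 3.90q.
Set SMC = demand: 67.33 + 3.90q = 71.62 - 3.73q → q* = 0.5623.
Consumer price on the demand curve at q*: 71.62 − 3.73×0.5623 = 69.5226.

P = $69.52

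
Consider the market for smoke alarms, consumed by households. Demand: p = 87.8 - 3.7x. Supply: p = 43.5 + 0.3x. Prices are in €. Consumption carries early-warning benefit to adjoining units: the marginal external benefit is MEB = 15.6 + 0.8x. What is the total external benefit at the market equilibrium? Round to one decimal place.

Market equilibrium (private): 43.5 + 0.3x = 87.8 - 3.7x → x_m = 11.0750.
Total external benefit = ∫₀^{x_m} (15.6 + 0.8x) dx = 15.6×11.0750 + ½×0.8×11.0750² = 221.8323.

€221.8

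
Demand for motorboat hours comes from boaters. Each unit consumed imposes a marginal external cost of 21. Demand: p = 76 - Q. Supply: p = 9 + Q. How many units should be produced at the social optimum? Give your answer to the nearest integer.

Q* = 23

Social marginal benefit = demand − MEC = 55 - Q.
Set SMB = MC: 55 - Q = 9 + Q → Q* = 23.0000.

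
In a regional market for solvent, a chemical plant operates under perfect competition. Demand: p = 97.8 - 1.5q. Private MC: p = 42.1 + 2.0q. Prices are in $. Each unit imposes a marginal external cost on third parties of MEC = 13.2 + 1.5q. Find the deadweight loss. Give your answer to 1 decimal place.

Market equilibrium (private): 42.1 + 2.0q = 97.8 - 1.5q → q_m = 15.9143.
Social marginal cost = private MC + MEC = 55.3 + 3.5q.
Set SMC = demand: 55.3 + 3.5q = 97.8 - 1.5q → q* = 8.5000.
Height of the DWL triangle at q_m is SMC(q_m) − demand(q_m) = MEC(q_m) = 37.0714.
DWL = ½ × 7.4143 × 37.0714 = 137.4292.

DWL = $137.4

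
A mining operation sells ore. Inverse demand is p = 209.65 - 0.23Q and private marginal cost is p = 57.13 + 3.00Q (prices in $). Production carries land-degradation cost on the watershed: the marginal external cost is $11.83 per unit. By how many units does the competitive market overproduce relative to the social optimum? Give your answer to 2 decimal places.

Market equilibrium (private): 57.13 + 3.00Q = 209.65 - 0.23Q → Q_m = 47.2198.
Social marginal cost = private MC + MEC = 68.96 + 3.00Q.
Set SMC = demand: 68.96 + 3.00Q = 209.65 - 0.23Q → Q* = 43.5573.
Gap = |47.2198 − 43.5573| = 3.6625.

3.66 units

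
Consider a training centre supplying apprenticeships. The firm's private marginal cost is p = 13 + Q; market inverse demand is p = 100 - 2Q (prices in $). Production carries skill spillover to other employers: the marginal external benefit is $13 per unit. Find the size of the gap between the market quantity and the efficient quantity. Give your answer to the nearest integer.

Market equilibrium (private): 13 + Q = 100 - 2Q → Q_m = 29.0000.
Social marginal cost = private MC − MEB = 0 + Q.
Set SMC = demand: 0 + Q = 100 - 2Q → Q* = 33.3333.
Gap = |29.0000 − 33.3333| = 4.3333.

4 units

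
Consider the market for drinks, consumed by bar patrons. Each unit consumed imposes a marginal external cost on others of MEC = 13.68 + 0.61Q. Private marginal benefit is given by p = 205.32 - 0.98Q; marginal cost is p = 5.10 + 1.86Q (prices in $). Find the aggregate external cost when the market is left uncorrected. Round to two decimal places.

Market equilibrium (private): 5.10 + 1.86Q = 205.32 - 0.98Q → Q_m = 70.5000.
Total external cost = ∫₀^{Q_m} (13.68 + 0.61Q) dQ = 13.68×70.5000 + ½×0.61×70.5000² = 2480.3663.

$2480.37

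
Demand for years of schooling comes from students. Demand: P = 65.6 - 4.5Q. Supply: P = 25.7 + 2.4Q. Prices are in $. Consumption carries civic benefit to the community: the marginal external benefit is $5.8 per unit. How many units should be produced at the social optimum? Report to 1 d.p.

Q* = 6.6

Social marginal benefit = demand + MEB = 71.4 - 4.5Q.
Set SMB = MC: 71.4 - 4.5Q = 25.7 + 2.4Q → Q* = 6.6232.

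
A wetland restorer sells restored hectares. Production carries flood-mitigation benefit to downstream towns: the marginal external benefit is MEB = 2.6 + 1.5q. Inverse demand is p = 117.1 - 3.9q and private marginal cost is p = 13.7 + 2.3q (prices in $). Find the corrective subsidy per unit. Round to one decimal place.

Social marginal cost = private MC − MEB = 11.1 + 0.8q.
Set SMC = demand: 11.1 + 0.8q = 117.1 - 3.9q → q* = 22.5532.
The Pigouvian subsidy equals MEB at q*: 2.6 + 1.5×22.5532 = 36.4298.

subsidy = $36.4 per unit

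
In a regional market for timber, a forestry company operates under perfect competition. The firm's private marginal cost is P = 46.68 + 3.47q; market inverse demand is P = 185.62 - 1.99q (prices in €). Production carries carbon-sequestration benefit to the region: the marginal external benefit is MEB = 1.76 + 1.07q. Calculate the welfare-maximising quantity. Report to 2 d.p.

q* = 32.05

Social marginal cost = private MC − MEB = 44.92 + 2.40q.
Set SMC = demand: 44.92 + 2.40q = 185.62 - 1.99q → q* = 32.0501.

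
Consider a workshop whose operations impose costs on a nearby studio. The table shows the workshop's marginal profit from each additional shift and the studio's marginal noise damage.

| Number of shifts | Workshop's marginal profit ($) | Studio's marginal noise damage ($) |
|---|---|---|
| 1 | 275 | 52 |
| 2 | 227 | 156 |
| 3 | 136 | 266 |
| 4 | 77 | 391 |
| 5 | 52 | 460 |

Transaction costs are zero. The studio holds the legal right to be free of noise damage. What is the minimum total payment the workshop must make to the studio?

$208

Efficient level: marginal profit ≥ marginal noise damage through level 2, so k* = 2.
With the studio holding the right, the workshop must at least compensate total damage at k*: 52 + 156 = 208.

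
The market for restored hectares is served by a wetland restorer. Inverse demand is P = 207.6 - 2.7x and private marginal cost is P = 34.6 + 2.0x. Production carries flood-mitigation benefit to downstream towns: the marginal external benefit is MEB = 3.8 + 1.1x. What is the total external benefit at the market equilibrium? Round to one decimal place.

885.0

Market equilibrium (private): 34.6 + 2.0x = 207.6 - 2.7x → x_m = 36.8085.
Total external benefit = ∫₀^{x_m} (3.8 + 1.1x) dx = 3.8×36.8085 + ½×1.1×36.8085² = 885.0484.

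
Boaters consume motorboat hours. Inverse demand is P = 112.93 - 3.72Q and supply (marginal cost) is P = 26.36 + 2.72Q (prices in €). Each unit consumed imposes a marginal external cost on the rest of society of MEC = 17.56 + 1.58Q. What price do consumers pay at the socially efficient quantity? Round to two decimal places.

P = €80.92

Social marginal benefit = demand − MEC = 95.37 - 5.30Q.
Set SMB = MC: 95.37 - 5.30Q = 26.36 + 2.72Q → Q* = 8.6047.
Consumer price on the demand curve at Q*: 112.93 − 3.72×8.6047 = 80.9205.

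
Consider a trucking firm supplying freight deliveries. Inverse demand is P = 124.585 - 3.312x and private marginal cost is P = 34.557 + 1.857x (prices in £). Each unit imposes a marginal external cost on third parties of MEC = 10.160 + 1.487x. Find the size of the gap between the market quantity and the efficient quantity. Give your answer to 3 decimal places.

Market equilibrium (private): 34.557 + 1.857x = 124.585 - 3.312x → x_m = 17.4169.
Social marginal cost = private MC + MEC = 44.717 + 3.344x.
Set SMC = demand: 44.717 + 3.344x = 124.585 - 3.312x → x* = 11.9994.
Gap = |17.4169 − 11.9994| = 5.4175.

5.418 units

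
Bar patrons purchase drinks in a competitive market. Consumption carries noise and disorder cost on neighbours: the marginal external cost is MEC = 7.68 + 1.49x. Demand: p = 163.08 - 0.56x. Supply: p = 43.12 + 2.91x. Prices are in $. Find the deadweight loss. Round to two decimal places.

Market equilibrium (private): 43.12 + 2.91x = 163.08 - 0.56x → x_m = 34.5706.
Social marginal benefit = demand − MEC = 155.40 - 2.05x.
Set SMB = MC: 155.40 - 2.05x = 43.12 + 2.91x → x* = 22.6371.
Height of the DWL triangle at x_m is MC(x_m) − SMB(x_m) = MEC(x_m) = 59.1902.
DWL = ½ × 11.9335 × 59.1902 = 353.1731.

DWL = $353.17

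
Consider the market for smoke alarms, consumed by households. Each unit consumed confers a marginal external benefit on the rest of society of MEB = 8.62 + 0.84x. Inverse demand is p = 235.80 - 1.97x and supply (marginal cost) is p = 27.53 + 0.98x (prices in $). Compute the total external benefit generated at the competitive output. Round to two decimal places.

Market equilibrium (private): 27.53 + 0.98x = 235.80 - 1.97x → x_m = 70.6000.
Total external benefit = ∫₀^{x_m} (8.62 + 0.84x) dx = 8.62×70.6000 + ½×0.84×70.6000² = 2702.0032.

$2702.00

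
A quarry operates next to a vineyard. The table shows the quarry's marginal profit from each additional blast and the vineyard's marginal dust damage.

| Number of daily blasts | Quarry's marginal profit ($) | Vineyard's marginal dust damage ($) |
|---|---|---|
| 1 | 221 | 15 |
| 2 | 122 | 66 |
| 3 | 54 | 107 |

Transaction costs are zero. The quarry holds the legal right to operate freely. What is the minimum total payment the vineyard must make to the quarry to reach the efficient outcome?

$54

Left alone the quarry would choose level 3 (marginal profit stays positive).
Efficient level: k* = 2 (marginal profit ≥ marginal dust damage through 2).
The vineyard must at least cover the quarry's forgone profit from cutting 3→2: 54 = 54.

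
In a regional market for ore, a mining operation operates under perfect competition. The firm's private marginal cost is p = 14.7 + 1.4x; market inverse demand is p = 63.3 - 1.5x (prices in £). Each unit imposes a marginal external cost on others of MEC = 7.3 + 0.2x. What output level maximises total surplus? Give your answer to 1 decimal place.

Social marginal cost = private MC + MEC = 22.0 + 1.6x.
Set SMC = demand: 22.0 + 1.6x = 63.3 - 1.5x → x* = 13.3226.

x* = 13.3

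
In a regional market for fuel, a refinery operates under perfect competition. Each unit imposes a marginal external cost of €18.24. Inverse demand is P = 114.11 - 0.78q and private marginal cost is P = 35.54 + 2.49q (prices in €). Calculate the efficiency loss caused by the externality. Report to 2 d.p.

Market equilibrium (private): 35.54 + 2.49q = 114.11 - 0.78q → q_m = 24.0275.
Social marginal cost = private MC + MEC = 53.78 + 2.49q.
Set SMC = demand: 53.78 + 2.49q = 114.11 - 0.78q → q* = 18.4495.
The welfare-loss triangle has base |q_m − q*| and height MEC(q_m) (the vertical gap between SMC and demand is zero at q* and MEC at q_m).
DWL = ½ × 5.5780 × 18.2400 = 50.8714.

DWL = €50.87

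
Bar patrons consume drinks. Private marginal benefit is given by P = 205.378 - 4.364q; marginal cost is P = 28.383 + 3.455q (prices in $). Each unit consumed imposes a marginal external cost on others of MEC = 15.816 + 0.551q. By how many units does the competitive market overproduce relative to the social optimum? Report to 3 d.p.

Market equilibrium (private): 28.383 + 3.455q = 205.378 - 4.364q → q_m = 22.6365.
Social marginal benefit = demand − MEC = 189.562 - 4.915q.
Set SMB = MC: 189.562 - 4.915q = 28.383 + 3.455q → q* = 19.2568.
Gap = |22.6365 − 19.2568| = 3.3797.

3.380 units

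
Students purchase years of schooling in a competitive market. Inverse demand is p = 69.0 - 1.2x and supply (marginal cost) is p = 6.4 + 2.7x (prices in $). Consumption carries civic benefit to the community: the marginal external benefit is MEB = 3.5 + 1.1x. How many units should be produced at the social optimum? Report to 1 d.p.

x* = 23.6

Social marginal benefit = demand + MEB = 72.5 - 0.1x.
Set SMB = MC: 72.5 - 0.1x = 6.4 + 2.7x → x* = 23.6071.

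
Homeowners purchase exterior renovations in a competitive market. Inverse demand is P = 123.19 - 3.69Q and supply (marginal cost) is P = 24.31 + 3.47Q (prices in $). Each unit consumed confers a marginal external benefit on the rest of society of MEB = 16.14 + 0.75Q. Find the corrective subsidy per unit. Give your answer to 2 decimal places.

subsidy = $29.60 per unit

Social marginal benefit = demand + MEB = 139.33 - 2.94Q.
Set SMB = MC: 139.33 - 2.94Q = 24.31 + 3.47Q → Q* = 17.9438.
The Pigouvian subsidy equals MEB at Q*: 16.14 + 0.75×17.9438 = 29.5979.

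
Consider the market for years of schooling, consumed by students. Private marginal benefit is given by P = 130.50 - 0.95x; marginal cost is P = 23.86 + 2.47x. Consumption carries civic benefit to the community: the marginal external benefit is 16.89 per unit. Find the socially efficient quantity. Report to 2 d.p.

Social marginal benefit = demand + MEB = 147.39 - 0.95x.
Set SMB = MC: 147.39 - 0.95x = 23.86 + 2.47x → x* = 36.1199.

x* = 36.12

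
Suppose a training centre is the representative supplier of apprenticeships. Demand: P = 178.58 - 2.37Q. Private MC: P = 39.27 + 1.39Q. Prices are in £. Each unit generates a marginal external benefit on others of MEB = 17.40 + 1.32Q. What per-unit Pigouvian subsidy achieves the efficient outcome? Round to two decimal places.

Social marginal cost = private MC − MEB = 21.87 + 0.07Q.
Set SMC = demand: 21.87 + 0.07Q = 178.58 - 2.37Q → Q* = 64.2254.
The Pigouvian subsidy equals MEB at Q*: 17.40 + 1.32×64.2254 = 102.1775.

subsidy = £102.18 per unit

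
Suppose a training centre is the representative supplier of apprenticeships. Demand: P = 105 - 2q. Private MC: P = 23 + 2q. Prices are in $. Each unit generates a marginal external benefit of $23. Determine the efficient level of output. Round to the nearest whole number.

q* = 26

Social marginal cost = private MC − MEB = 0 + 2q.
Set SMC = demand: 0 + 2q = 105 - 2q → q* = 26.2500.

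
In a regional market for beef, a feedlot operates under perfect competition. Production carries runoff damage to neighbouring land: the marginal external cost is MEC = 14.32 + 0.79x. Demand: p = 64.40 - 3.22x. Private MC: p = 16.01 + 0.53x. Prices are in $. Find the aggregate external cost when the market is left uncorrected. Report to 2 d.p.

$250.56

Market equilibrium (private): 16.01 + 0.53x = 64.40 - 3.22x → x_m = 12.9040.
Total external cost = ∫₀^{x_m} (14.32 + 0.79x) dx = 14.32×12.9040 + ½×0.79×12.9040² = 250.5580.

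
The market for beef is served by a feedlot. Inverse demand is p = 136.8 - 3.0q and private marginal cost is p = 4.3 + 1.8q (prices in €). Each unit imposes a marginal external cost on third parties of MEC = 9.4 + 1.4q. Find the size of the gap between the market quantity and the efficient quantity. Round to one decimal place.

Market equilibrium (private): 4.3 + 1.8q = 136.8 - 3.0q → q_m = 27.6042.
Social marginal cost = private MC + MEC = 13.7 + 3.2q.
Set SMC = demand: 13.7 + 3.2q = 136.8 - 3.0q → q* = 19.8548.
Gap = |27.6042 − 19.8548| = 7.7494.

7.7 units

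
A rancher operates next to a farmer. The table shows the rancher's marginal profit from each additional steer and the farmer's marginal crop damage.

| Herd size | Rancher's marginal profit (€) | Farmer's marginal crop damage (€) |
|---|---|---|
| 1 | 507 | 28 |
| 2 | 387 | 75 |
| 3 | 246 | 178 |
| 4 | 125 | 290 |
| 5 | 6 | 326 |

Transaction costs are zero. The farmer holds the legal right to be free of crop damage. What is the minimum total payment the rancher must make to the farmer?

€281

Efficient level: marginal profit ≥ marginal crop damage through level 3, so k* = 3.
With the farmer holding the right, the rancher must at least compensate total damage at k*: 28 + 75 + 178 = 281.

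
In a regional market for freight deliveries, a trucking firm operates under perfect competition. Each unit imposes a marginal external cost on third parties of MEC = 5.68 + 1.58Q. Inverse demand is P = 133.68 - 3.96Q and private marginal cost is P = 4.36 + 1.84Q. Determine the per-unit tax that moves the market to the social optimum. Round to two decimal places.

tax = 32.15 per unit

Social marginal cost = private MC + MEC = 10.04 + 3.42Q.
Set SMC = demand: 10.04 + 3.42Q = 133.68 - 3.96Q → Q* = 16.7534.
The Pigouvian tax equals MEC at Q*: 5.68 + 1.58×16.7534 = 32.1504.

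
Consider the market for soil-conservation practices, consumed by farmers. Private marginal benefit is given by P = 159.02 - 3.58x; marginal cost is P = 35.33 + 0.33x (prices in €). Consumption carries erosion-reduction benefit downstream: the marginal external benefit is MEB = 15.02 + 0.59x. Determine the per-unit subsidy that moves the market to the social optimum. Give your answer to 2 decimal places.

subsidy = €39.67 per unit

Social marginal benefit = demand + MEB = 174.04 - 2.99x.
Set SMB = MC: 174.04 - 2.99x = 35.33 + 0.33x → x* = 41.7801.
The Pigouvian subsidy equals MEB at x*: 15.02 + 0.59×41.7801 = 39.6703.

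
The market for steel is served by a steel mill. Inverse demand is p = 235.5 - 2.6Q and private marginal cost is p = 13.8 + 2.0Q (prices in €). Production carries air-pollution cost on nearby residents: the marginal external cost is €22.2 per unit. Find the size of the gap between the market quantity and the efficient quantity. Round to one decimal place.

4.8 units

Market equilibrium (private): 13.8 + 2.0Q = 235.5 - 2.6Q → Q_m = 48.1957.
Social marginal cost = private MC + MEC = 36.0 + 2.0Q.
Set SMC = demand: 36.0 + 2.0Q = 235.5 - 2.6Q → Q* = 43.3696.
Gap = |48.1957 − 43.3696| = 4.8261.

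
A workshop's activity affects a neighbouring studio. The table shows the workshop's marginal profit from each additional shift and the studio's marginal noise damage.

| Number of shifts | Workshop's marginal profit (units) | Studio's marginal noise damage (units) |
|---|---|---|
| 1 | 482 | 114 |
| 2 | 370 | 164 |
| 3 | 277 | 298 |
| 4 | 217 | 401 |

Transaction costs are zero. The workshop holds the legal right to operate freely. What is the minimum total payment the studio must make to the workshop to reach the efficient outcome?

Left alone the workshop would choose level 4 (marginal profit stays positive).
Efficient level: k* = 2 (marginal profit ≥ marginal noise damage through 2).
The studio must at least cover the workshop's forgone profit from cutting 4→2: 277 + 217 = 494.

494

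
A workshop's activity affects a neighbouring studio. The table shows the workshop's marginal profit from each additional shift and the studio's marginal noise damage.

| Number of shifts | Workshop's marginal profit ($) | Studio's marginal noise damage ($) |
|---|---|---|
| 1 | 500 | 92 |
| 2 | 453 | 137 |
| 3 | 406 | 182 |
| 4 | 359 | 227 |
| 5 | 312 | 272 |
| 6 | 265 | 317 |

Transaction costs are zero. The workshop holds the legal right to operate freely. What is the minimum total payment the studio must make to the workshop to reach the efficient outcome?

Left alone the workshop would choose level 6 (marginal profit stays positive).
Efficient level: k* = 5 (marginal profit ≥ marginal noise damage through 5).
The studio must at least cover the workshop's forgone profit from cutting 6→5: 265 = 265.

$265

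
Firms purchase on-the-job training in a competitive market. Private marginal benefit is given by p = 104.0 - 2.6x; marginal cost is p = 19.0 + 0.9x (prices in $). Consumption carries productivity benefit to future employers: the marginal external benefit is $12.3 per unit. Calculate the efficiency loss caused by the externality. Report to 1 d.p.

Market equilibrium (private): 19.0 + 0.9x = 104.0 - 2.6x → x_m = 24.2857.
Social marginal benefit = demand + MEB = 116.3 - 2.6x.
Set SMB = MC: 116.3 - 2.6x = 19.0 + 0.9x → x* = 27.8000.
The loss is the area between SMB and MC from x* to x_m; with linear curves that's a triangle of height MEB(x_m).
DWL = ½ × 3.5143 × 12.3000 = 21.6129.

DWL = $21.6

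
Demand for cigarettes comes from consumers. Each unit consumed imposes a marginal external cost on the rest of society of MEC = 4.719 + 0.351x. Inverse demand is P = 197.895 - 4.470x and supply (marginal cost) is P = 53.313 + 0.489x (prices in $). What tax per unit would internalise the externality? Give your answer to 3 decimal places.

tax = $13.964 per unit

Social marginal benefit = demand − MEC = 193.176 - 4.821x.
Set SMB = MC: 193.176 - 4.821x = 53.313 + 0.489x → x* = 26.3395.
The Pigouvian tax equals MEC at x*: 4.719 + 0.351×26.3395 = 13.9642.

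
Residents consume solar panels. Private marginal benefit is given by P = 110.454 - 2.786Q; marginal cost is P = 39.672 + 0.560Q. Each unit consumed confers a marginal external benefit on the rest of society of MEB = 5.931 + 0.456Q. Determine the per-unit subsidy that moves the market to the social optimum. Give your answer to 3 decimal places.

subsidy = 18.035 per unit

Social marginal benefit = demand + MEB = 116.385 - 2.330Q.
Set SMB = MC: 116.385 - 2.330Q = 39.672 + 0.560Q → Q* = 26.5443.
The Pigouvian subsidy equals MEB at Q*: 5.931 + 0.456×26.5443 = 18.0352.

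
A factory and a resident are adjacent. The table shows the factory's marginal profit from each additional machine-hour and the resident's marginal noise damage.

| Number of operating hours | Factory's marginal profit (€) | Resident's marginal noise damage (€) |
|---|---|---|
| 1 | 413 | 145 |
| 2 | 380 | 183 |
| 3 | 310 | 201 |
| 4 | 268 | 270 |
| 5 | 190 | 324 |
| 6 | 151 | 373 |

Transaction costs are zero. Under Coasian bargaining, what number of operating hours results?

3

Bargaining reaches the level where marginal profit last exceeds marginal noise damage.
That holds through level 3 (310 ≥ 201) but not at 4 (268 < 270).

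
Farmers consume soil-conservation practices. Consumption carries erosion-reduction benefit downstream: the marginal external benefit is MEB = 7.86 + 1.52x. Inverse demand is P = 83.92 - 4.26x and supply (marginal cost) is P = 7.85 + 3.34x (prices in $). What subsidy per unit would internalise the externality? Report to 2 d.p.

Social marginal benefit = demand + MEB = 91.78 - 2.74x.
Set SMB = MC: 91.78 - 2.74x = 7.85 + 3.34x → x* = 13.8043.
The Pigouvian subsidy equals MEB at x*: 7.86 + 1.52×13.8043 = 28.8425.

subsidy = $28.84 per unit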